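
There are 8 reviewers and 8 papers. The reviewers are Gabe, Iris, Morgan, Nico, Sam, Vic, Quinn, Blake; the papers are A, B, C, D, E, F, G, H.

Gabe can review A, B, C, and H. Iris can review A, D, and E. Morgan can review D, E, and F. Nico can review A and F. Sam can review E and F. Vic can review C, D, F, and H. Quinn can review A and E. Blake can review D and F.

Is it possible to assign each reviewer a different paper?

No

The set {Iris, Morgan, Nico, Sam, Quinn, Blake} has only 4 neighbours ({A, D, E, F}), so by Hall's theorem at most 6 of the 8 reviewers can be matched.
Hence no matching covers every reviewer.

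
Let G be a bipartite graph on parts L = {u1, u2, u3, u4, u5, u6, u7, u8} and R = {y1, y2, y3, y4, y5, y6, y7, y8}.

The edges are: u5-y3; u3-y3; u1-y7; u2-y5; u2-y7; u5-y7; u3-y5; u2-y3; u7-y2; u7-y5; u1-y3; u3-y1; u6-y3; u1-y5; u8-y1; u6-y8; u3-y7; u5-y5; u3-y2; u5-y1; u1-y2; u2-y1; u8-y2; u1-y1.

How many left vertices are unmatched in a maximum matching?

2

One maximum matching: u1–y7, u2–y5, u3–y3, u5–y1, u6–y8, u7–y2.
The set {u1, u2, u3, u4, u5, u7, u8} has only 5 neighbours ({y1, y2, y3, y5, y7}), so by Hall's theorem at most 6 of the 8 left vertices can be matched.
That matches 6 of the 8, leaving 2 unmatched; no matching can do better.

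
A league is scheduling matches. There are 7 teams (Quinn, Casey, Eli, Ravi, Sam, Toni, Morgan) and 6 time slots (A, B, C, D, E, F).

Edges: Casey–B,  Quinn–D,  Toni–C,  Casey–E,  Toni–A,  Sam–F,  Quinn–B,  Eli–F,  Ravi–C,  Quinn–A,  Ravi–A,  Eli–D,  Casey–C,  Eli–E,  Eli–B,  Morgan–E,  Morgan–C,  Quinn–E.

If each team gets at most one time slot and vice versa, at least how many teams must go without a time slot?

1

One maximum matching: Quinn–D, Casey–E, Eli–B, Ravi–A, Sam–F, Toni–C.
The set {Quinn, Casey, Eli, Ravi, Sam, Toni, Morgan} has only 6 neighbours ({A, B, C, D, E, F}), so by Hall's theorem at most 6 of the 7 teams can be matched.
That matches 6 of the 7, leaving 1 unmatched; no matching can do better.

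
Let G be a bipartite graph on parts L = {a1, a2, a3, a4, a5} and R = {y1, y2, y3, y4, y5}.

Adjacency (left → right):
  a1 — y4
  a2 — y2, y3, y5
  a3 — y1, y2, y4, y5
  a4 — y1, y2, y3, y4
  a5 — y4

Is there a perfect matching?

No

The set {a1, a5} has only 1 neighbour ({y4}), so by Hall's theorem at most 4 of the 5 left vertices can be matched.
Hence no matching covers every left vertex.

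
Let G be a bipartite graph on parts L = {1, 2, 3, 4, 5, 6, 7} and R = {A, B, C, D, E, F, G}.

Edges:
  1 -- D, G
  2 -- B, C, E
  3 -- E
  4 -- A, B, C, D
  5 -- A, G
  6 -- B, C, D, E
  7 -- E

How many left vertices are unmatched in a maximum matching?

1

One maximum matching: 1–G, 2–C, 3–E, 4–D, 5–A, 6–B.
The set {3, 7} has only 1 neighbour ({E}), so by Hall's theorem at most 6 of the 7 left vertices can be matched.
That matches 6 of the 7, leaving 1 unmatched; no matching can do better.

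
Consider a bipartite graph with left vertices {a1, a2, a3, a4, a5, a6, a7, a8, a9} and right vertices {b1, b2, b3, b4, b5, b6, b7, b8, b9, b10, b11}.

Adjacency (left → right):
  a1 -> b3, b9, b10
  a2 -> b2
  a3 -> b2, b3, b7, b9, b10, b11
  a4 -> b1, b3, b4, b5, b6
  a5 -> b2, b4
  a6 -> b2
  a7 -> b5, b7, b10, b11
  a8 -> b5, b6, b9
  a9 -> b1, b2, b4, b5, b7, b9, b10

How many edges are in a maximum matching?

One maximum matching: a1→b3, a2→b2, a3→b11, a4→b1, a5→b4, a7→b5, a8→b6, a9→b7.
The set {a2, a6} has only 1 neighbour ({b2}), so by Hall's theorem at most 8 of the 9 left vertices can be matched.

8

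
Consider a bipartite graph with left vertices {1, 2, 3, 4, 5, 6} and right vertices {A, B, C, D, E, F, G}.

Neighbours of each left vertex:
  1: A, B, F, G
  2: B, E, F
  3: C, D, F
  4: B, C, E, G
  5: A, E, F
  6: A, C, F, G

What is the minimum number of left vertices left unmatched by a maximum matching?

0

One maximum matching: 1-G, 2-E, 3-C, 4-B, 5-A, 6-F.
All 6 left vertices are matched, so no larger matching exists.
That matches 6 of the 6, leaving 0 unmatched; no matching can do better.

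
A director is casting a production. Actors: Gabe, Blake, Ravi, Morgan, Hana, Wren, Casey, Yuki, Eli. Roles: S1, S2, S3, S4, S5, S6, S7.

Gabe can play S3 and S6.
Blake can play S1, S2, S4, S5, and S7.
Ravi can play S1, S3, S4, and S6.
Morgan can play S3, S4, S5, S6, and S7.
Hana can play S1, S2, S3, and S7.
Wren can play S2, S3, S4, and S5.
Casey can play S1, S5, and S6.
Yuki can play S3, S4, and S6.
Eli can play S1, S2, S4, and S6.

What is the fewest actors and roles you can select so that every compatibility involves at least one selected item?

The 7 edges Gabe–S3, Blake–S2, Ravi–S4, Morgan–S7, Hana–S1, Wren–S5, Casey–S6 form a matching, so any vertex cover needs at least 7 vertices (one per matched edge).
Conversely {S1, S2, S3, S4, S5, S6, S7} meets every edge and has exactly 7 vertices, so 7 is optimal.

7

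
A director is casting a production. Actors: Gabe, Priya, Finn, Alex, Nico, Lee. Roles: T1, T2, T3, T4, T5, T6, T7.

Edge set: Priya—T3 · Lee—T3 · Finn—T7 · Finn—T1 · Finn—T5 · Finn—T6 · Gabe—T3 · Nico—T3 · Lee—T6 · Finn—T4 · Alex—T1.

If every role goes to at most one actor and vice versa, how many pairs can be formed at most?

4

One maximum matching: Gabe–T3, Finn–T7, Alex–T1, Lee–T6.
The set {Gabe, Priya, Nico} has only 1 neighbour ({T3}), so by Hall's theorem at most 4 of the 6 actors can be matched.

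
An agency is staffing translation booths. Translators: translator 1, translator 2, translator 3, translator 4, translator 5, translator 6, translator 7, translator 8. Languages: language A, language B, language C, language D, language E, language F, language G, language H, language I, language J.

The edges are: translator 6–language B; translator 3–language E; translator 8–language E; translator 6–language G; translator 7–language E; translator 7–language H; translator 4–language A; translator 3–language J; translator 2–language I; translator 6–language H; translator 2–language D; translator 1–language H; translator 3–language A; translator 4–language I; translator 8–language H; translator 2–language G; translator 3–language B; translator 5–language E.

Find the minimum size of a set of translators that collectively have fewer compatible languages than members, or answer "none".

Take S = {translator 1, translator 5, translator 7}. Its neighbourhood is {language E, language H}, so |N(S)| = 2 < |S| = 3.
Every subset of size less than 3 has at least as many neighbours as members, so 3 is the minimum.

3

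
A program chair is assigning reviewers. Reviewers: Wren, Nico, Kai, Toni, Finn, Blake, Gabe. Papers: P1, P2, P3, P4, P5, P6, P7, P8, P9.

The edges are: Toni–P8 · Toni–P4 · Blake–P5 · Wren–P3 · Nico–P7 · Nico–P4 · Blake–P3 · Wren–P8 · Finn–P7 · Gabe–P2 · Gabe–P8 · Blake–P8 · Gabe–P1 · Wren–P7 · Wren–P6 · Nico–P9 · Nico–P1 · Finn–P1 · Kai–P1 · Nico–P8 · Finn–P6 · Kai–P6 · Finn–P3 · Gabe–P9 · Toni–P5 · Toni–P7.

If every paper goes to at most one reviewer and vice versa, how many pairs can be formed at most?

For example, pair Wren–P8, Nico–P1, Kai–P6, Toni–P7, Finn–P3, Blake–P5, Gabe–P9.
All 7 reviewers are matched, so no larger matching exists.

7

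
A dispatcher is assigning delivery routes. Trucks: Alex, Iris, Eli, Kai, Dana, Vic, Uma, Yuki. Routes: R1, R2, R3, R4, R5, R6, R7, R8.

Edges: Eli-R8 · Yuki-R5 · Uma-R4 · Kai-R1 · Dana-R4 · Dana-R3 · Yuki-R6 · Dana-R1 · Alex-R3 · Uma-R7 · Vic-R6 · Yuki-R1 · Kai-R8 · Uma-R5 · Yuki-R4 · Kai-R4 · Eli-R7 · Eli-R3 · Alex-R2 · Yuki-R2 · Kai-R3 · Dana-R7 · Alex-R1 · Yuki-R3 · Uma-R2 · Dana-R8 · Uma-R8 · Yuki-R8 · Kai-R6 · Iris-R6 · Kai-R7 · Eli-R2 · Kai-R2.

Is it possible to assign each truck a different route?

No

The set {Iris, Vic} has only 1 neighbour ({R6}), so by Hall's theorem at most 7 of the 8 trucks can be matched.
Hence no matching covers every truck.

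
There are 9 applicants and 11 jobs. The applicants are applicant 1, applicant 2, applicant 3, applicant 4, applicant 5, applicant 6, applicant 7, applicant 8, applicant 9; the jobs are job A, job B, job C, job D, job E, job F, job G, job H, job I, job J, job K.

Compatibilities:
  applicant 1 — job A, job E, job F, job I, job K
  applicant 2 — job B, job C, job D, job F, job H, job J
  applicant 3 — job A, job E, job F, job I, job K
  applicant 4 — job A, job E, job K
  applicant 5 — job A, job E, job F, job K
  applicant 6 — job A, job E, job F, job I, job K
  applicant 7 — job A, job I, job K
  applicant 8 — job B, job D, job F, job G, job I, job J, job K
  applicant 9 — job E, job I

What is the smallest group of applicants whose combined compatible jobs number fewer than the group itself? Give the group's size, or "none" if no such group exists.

6

Take S = {applicant 1, applicant 3, applicant 4, applicant 5, applicant 6, applicant 7}. Its neighbourhood is {job A, job E, job F, job I, job K}, so |N(S)| = 5 < |S| = 6.
Every subset of size less than 6 has at least as many neighbours as members, so 6 is the minimum.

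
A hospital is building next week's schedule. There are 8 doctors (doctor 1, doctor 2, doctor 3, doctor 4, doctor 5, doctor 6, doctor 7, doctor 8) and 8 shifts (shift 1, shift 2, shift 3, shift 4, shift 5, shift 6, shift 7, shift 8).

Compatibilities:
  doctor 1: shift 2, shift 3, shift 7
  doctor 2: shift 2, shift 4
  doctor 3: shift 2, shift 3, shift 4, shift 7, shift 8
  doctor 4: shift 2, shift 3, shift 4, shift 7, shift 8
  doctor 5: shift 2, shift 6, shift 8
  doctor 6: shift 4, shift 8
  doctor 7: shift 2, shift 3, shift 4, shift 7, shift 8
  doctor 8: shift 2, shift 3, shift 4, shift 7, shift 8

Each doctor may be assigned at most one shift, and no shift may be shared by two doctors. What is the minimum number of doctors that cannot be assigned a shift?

2

One maximum matching: doctor 1-shift 3, doctor 2-shift 2, doctor 3-shift 8, doctor 4-shift 7, doctor 5-shift 6, doctor 6-shift 4.
The set {doctor 1, doctor 2, doctor 3, doctor 4, doctor 6, doctor 7, doctor 8} has only 5 neighbours ({shift 2, shift 3, shift 4, shift 7, shift 8}), so by Hall's theorem at most 6 of the 8 doctors can be matched.
That matches 6 of the 8, leaving 2 unmatched; no matching can do better.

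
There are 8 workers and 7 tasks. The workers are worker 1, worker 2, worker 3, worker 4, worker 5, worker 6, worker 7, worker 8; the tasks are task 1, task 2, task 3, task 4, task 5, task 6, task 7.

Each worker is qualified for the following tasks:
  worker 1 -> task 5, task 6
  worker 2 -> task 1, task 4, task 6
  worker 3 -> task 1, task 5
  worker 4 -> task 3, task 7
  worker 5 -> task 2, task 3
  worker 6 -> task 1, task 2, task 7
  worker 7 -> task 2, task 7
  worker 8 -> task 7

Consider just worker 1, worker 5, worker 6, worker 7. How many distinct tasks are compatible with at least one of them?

6

The union of neighbours of {worker 1, worker 5, worker 6, worker 7} is {task 1, task 2, task 3, task 5, task 6, task 7}, which has 6 elements.
Since |N(S)| = 6 ≥ |S| = 4, Hall's condition holds for this subset.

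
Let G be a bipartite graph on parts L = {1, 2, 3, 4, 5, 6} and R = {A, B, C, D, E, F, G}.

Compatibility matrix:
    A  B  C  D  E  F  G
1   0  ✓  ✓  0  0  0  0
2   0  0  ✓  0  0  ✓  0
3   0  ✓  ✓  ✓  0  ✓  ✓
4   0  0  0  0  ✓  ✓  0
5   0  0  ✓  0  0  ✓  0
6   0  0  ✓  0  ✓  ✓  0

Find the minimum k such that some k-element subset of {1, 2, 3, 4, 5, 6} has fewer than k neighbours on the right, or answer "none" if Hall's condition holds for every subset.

4

Take S = {2, 4, 5, 6}. Its neighbourhood is {C, E, F}, so |N(S)| = 3 < |S| = 4.
Every subset of size less than 4 has at least as many neighbours as members, so 4 is the minimum.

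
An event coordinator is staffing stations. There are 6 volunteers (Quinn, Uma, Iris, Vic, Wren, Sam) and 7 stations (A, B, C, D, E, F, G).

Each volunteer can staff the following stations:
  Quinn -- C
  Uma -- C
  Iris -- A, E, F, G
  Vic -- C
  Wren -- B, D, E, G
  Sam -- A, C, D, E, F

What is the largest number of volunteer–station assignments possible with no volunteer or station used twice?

One maximum matching: Quinn→C, Iris→E, Wren→B, Sam→A.
The set {Quinn, Uma, Vic} has only 1 neighbour ({C}), so by Hall's theorem at most 4 of the 6 volunteers can be matched.

4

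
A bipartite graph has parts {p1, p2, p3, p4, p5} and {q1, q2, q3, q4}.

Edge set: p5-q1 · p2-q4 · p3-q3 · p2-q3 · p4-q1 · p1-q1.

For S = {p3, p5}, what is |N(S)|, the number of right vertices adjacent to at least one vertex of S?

2

The union of neighbours of {p3, p5} is {q1, q3}, which has 2 elements.
Since |N(S)| = 2 ≥ |S| = 2, Hall's condition holds for this subset.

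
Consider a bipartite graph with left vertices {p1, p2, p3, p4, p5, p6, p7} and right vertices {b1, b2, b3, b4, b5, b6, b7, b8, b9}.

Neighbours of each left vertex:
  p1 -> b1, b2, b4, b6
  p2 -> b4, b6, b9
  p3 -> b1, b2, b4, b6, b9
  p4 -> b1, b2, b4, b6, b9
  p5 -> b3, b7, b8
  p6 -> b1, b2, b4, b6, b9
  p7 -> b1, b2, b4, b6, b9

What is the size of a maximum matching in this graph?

One maximum matching: p1→b2, p2→b9, p3→b4, p4→b6, p5→b3, p6→b1.
The set {p1, p2, p3, p4, p6, p7} has only 5 neighbours ({b1, b2, b4, b6, b9}), so by Hall's theorem at most 6 of the 7 left vertices can be matched.

6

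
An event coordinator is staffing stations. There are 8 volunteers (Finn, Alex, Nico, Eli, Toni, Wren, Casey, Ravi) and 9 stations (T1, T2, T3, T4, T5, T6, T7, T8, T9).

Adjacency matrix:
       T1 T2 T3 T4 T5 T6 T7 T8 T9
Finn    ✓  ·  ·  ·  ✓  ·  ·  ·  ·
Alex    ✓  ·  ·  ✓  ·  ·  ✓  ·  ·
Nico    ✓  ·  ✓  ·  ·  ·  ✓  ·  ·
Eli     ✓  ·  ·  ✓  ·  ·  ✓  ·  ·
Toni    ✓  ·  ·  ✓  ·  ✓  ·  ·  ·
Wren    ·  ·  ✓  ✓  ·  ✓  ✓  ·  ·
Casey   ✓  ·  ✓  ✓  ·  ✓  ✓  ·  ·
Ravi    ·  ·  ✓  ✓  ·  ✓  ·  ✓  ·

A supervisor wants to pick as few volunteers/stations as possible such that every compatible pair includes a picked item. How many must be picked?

7

{Finn, Ravi, T1, T3, T4, T6, T7} is a vertex cover of size 7: every edge has an endpoint in this set.
No smaller cover exists because Finn–T5, Alex–T4, Nico–T3, Eli–T1, Toni–T6, Wren–T7, Ravi–T8 is a matching of size 7, and a cover must include an endpoint of each of these disjoint edges (König's theorem).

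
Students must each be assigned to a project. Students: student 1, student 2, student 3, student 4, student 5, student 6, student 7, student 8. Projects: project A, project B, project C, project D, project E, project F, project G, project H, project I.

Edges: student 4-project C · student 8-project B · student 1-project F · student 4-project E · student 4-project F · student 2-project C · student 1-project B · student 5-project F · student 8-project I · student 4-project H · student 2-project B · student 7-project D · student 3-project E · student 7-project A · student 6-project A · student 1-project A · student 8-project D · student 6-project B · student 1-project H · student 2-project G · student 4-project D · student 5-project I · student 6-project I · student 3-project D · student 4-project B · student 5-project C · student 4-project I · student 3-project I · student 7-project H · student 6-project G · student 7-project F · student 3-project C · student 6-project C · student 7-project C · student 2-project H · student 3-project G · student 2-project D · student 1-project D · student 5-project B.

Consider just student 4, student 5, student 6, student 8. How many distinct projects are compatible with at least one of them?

The union of neighbours of {student 4, student 5, student 6, student 8} is {project A, project B, project C, project D, project E, project F, project G, project H, project I}, which has 9 elements.
Since |N(S)| = 9 ≥ |S| = 4, Hall's condition holds for this subset.

9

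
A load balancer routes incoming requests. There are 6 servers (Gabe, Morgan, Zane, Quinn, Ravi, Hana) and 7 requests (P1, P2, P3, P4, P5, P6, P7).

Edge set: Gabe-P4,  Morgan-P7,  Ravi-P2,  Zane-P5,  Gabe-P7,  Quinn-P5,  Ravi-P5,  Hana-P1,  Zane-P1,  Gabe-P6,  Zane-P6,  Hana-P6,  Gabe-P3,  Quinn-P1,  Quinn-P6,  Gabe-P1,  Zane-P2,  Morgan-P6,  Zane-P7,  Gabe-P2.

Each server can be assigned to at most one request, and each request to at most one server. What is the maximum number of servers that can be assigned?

For example, pair Gabe–P3, Morgan–P6, Zane–P7, Quinn–P5, Ravi–P2, Hana–P1.
All 6 servers are matched, so no larger matching exists.

6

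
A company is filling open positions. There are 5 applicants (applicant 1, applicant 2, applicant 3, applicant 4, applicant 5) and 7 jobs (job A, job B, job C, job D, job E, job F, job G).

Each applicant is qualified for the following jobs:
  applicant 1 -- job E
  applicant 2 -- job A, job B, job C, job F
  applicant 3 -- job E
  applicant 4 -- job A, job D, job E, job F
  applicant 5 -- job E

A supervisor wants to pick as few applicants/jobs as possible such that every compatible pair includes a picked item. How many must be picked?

3

A maximum matching has 3 edges (e.g. applicant 1–job E, applicant 2–job F, applicant 4–job A).
By König's theorem the minimum vertex cover has the same size. One such cover is {applicant 2, applicant 4, job E}.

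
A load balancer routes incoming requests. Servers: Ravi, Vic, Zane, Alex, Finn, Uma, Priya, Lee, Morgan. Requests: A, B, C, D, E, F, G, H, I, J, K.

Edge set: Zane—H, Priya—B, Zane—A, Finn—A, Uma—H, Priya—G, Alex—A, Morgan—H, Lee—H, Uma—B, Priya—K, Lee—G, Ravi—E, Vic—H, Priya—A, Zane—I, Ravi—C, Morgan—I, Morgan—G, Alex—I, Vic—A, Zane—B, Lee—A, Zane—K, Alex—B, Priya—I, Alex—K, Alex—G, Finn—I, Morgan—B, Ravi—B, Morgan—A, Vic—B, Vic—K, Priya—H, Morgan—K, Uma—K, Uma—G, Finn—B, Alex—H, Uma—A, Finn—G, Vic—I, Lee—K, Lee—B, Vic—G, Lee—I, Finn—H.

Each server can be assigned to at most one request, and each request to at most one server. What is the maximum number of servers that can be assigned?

7

One maximum matching: Ravi–E, Vic–B, Zane–I, Alex–A, Finn–H, Uma–K, Priya–G.
The set {Vic, Zane, Alex, Finn, Uma, Priya, Lee, Morgan} has only 6 neighbours ({A, B, G, H, I, K}), so by Hall's theorem at most 7 of the 9 servers can be matched.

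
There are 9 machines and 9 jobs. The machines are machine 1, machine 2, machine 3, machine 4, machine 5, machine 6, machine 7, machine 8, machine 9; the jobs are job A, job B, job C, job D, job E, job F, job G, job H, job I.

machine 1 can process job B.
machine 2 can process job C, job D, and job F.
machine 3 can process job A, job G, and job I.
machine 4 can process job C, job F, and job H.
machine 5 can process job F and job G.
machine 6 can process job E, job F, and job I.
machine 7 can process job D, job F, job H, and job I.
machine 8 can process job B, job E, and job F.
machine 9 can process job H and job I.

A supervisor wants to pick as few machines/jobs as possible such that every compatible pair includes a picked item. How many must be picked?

9

A maximum matching has 9 edges (e.g. machine 1–job B, machine 2–job D, machine 3–job A, machine 4–job C, machine 5–job G, machine 6–job I, machine 7–job F, machine 8–job E, machine 9–job H).
By König's theorem the minimum vertex cover has the same size. One such cover is {machine 1, machine 2, machine 3, machine 4, machine 5, machine 6, machine 7, machine 8, machine 9}.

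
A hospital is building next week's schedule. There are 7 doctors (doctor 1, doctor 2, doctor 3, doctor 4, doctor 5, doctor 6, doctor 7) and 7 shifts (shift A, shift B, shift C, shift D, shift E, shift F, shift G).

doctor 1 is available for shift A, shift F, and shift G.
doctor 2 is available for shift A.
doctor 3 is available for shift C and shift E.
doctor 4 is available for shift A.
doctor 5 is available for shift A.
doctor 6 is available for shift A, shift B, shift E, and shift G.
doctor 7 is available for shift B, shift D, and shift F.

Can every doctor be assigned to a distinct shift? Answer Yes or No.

The set {doctor 2, doctor 4, doctor 5} has only 1 neighbour ({shift A}), so by Hall's theorem at most 5 of the 7 doctors can be matched.
Hence no matching covers every doctor.

No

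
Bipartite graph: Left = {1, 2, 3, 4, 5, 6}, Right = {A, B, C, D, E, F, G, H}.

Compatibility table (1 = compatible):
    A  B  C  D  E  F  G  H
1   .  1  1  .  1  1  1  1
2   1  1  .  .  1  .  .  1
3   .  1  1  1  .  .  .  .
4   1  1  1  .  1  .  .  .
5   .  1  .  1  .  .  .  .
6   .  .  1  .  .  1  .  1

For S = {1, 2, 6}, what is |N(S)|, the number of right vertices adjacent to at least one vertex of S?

The union of neighbours of {1, 2, 6} is {A, B, C, E, F, G, H}, which has 7 elements.
Since |N(S)| = 7 ≥ |S| = 3, Hall's condition holds for this subset.

7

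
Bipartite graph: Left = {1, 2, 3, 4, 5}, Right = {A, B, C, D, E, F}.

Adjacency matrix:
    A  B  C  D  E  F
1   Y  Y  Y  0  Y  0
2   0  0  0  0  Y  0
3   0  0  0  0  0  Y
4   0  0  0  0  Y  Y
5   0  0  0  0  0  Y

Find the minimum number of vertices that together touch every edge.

3

A maximum matching has 3 edges (e.g. 1–B, 2–E, 3–F).
By König's theorem the minimum vertex cover has the same size. One such cover is {1, E, F}.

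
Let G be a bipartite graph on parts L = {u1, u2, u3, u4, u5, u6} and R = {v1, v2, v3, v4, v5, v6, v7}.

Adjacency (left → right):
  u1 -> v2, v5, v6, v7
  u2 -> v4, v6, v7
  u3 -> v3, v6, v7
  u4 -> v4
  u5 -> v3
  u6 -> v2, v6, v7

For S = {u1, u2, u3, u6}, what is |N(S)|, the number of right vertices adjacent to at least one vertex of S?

6

The union of neighbours of {u1, u2, u3, u6} is {v2, v3, v4, v5, v6, v7}, which has 6 elements.
Since |N(S)| = 6 ≥ |S| = 4, Hall's condition holds for this subset.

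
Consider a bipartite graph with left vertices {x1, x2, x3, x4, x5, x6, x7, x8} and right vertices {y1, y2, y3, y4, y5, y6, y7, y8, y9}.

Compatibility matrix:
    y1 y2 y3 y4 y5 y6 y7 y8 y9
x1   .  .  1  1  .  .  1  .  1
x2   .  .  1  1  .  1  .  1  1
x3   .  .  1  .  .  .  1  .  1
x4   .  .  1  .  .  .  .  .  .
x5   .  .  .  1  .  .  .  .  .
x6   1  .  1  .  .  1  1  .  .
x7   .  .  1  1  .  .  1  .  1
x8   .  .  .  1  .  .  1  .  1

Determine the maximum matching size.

A valid assignment of size 6: x1→y7, x2→y6, x3→y9, x4→y3, x5→y4, x6→y1.
The set {x1, x3, x4, x5, x7, x8} has only 4 neighbours ({y3, y4, y7, y9}), so by Hall's theorem at most 6 of the 8 left vertices can be matched.

6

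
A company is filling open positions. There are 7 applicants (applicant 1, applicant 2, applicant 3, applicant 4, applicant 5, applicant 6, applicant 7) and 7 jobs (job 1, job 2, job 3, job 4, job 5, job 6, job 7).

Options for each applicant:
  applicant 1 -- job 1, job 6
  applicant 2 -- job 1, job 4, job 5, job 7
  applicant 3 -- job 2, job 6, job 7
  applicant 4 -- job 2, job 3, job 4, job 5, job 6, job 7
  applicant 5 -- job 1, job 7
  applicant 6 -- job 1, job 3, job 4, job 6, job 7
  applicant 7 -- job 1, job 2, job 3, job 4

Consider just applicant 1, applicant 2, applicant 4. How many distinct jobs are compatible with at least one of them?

7

The union of neighbours of {applicant 1, applicant 2, applicant 4} is {job 1, job 2, job 3, job 4, job 5, job 6, job 7}, which has 7 elements.
Since |N(S)| = 7 ≥ |S| = 3, Hall's condition holds for this subset.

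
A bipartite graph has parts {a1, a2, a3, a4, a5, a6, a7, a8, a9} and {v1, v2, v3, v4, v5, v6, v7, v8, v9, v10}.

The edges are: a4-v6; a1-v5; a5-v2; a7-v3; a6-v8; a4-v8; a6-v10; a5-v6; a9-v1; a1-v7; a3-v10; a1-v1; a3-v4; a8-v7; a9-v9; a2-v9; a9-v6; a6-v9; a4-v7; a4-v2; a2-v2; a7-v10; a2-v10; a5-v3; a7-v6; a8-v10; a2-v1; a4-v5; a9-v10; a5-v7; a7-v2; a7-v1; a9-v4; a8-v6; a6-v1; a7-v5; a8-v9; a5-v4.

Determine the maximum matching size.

One maximum matching: a1–v1, a2–v2, a3–v4, a4–v5, a5–v3, a6–v9, a7–v6, a8–v7, a9–v10.
This saturates every left vertex, so 9 is the maximum.

9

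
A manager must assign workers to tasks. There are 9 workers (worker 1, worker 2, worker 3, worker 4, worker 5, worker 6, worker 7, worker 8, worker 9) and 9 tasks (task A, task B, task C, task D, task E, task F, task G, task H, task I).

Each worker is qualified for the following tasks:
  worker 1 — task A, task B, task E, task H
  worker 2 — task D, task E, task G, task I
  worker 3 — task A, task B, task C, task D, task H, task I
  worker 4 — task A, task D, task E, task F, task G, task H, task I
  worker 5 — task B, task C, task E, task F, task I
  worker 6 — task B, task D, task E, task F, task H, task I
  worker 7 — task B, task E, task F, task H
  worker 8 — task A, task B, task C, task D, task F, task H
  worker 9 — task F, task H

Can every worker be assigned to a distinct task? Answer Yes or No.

Yes

A valid assignment of size 9: worker 1-task B, worker 2-task D, worker 3-task A, worker 4-task G, worker 5-task C, worker 6-task I, worker 7-task E, worker 8-task F, worker 9-task H.
All 9 workers are covered.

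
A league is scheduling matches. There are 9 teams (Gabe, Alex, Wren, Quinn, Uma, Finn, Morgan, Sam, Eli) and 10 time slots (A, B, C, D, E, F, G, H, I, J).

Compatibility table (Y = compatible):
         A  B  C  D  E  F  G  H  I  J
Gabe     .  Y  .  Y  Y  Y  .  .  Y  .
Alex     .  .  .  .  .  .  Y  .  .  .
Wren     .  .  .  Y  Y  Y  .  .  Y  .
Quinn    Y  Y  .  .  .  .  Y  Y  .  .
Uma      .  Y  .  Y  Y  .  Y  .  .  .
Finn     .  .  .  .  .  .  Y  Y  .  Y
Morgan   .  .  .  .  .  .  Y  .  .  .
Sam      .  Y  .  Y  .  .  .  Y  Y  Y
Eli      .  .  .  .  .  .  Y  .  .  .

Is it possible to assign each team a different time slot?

No

The set {Alex, Morgan, Eli} has only 1 neighbour ({G}), so by Hall's theorem at most 7 of the 9 teams can be matched.
Hence no matching covers every team.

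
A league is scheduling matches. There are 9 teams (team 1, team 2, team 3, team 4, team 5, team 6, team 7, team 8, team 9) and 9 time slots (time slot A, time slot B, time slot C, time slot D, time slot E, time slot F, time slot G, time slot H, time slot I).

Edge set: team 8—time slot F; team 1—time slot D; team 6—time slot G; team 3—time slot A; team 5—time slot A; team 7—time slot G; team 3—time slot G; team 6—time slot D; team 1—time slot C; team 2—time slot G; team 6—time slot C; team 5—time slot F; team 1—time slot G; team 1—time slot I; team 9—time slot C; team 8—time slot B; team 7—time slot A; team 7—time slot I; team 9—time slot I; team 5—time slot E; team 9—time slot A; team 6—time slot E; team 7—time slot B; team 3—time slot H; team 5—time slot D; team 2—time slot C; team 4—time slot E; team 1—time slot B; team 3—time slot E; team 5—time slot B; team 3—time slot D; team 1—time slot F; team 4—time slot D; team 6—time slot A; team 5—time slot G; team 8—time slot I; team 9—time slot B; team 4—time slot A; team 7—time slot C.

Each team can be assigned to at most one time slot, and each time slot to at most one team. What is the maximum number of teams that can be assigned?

One maximum matching: team 1→time slot C, team 2→time slot G, team 3→time slot H, team 4→time slot A, team 5→time slot D, team 6→time slot E, team 7→time slot B, team 8→time slot F, team 9→time slot I.
All 9 teams are matched, so no larger matching exists.

9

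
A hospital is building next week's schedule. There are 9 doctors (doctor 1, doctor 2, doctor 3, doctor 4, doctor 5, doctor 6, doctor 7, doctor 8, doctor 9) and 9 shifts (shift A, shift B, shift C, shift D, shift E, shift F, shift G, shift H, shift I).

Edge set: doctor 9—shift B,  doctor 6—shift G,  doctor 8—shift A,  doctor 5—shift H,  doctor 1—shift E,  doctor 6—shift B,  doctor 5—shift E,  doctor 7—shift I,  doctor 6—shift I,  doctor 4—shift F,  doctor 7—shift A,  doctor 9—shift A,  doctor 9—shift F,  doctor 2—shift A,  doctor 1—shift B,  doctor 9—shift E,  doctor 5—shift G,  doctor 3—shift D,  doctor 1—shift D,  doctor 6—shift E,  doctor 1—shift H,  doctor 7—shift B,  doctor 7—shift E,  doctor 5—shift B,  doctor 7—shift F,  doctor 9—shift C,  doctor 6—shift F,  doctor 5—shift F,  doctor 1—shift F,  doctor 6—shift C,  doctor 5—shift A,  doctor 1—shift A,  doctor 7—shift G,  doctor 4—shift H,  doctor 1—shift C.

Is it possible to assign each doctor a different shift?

The set {doctor 2, doctor 8} has only 1 neighbour ({shift A}), so by Hall's theorem at most 8 of the 9 doctors can be matched.
Hence no matching covers every doctor.

No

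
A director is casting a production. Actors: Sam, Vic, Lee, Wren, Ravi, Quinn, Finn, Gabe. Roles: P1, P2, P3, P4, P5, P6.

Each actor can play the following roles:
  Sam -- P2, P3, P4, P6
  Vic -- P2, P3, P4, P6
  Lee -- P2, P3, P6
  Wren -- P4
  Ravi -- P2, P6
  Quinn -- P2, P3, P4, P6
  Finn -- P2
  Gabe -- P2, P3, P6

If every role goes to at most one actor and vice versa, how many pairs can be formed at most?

A valid assignment of size 4: Sam→P2, Vic→P6, Lee→P3, Wren→P4.
The set {Sam, Vic, Lee, Wren, Ravi, Quinn, Finn, Gabe} has only 4 neighbours ({P2, P3, P4, P6}), so by Hall's theorem at most 4 of the 8 actors can be matched.

4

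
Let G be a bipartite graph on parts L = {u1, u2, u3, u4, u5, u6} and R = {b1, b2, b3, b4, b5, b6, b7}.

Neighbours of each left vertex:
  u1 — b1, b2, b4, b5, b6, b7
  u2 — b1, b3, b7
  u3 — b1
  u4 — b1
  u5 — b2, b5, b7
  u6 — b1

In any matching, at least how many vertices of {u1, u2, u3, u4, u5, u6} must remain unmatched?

2

For example, pair u1-b7, u2-b3, u3-b1, u5-b5.
The set {u3, u4, u6} has only 1 neighbour ({b1}), so by Hall's theorem at most 4 of the 6 left vertices can be matched.
That matches 4 of the 6, leaving 2 unmatched; no matching can do better.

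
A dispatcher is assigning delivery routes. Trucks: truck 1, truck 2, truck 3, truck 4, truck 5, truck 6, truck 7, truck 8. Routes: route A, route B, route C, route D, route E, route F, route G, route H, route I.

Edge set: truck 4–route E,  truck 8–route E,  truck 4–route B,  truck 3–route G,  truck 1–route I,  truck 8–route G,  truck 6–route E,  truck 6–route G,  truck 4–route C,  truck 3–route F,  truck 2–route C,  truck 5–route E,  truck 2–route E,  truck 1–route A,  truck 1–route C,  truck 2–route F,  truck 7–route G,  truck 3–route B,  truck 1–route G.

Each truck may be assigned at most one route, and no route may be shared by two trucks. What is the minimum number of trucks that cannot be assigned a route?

A valid assignment of size 6: truck 1→route I, truck 2→route C, truck 3→route F, truck 4→route B, truck 5→route E, truck 6→route G.
The set {truck 5, truck 6, truck 7, truck 8} has only 2 neighbours ({route E, route G}), so by Hall's theorem at most 6 of the 8 trucks can be matched.
That matches 6 of the 8, leaving 2 unmatched; no matching can do better.

2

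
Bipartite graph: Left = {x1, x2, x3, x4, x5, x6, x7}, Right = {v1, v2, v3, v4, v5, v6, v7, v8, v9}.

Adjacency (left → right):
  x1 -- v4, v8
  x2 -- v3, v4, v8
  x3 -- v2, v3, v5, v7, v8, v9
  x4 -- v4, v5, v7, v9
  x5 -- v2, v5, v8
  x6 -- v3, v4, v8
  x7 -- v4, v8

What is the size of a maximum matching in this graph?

6

For example, pair x1–v8, x2–v3, x3–v2, x4–v7, x5–v5, x6–v4.
The set {x1, x2, x6, x7} has only 3 neighbours ({v3, v4, v8}), so by Hall's theorem at most 6 of the 7 left vertices can be matched.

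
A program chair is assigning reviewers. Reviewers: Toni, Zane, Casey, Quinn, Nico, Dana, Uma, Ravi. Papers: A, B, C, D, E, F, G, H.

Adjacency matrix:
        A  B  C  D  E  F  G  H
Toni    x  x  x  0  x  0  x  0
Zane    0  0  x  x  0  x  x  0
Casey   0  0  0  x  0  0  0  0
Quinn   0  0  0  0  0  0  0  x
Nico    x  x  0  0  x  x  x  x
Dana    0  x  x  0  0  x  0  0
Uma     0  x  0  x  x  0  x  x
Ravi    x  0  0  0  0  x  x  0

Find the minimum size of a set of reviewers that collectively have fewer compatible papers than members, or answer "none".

A matching saturating every reviewer exists, for instance Toni→E, Zane→C, Casey→D, Quinn→H, Nico→A, Dana→B, Uma→G, Ravi→F.
By Hall's marriage theorem, this means |N(S)| ≥ |S| for every subset S, so no violating subset exists.

none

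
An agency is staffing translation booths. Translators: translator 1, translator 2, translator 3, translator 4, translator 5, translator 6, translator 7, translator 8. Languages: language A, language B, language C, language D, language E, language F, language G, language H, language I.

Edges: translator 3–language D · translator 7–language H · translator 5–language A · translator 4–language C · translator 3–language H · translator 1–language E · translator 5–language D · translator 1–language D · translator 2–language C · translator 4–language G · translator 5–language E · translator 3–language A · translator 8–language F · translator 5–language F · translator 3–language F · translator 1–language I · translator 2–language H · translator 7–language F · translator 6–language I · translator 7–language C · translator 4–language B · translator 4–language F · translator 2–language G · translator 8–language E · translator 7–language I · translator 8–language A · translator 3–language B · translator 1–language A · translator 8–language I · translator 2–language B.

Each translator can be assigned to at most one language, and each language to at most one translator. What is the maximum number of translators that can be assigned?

One maximum matching: translator 1→language E, translator 2→language G, translator 3→language D, translator 4→language B, translator 5→language A, translator 6→language I, translator 7→language H, translator 8→language F.
This saturates every translator, so 8 is the maximum.

8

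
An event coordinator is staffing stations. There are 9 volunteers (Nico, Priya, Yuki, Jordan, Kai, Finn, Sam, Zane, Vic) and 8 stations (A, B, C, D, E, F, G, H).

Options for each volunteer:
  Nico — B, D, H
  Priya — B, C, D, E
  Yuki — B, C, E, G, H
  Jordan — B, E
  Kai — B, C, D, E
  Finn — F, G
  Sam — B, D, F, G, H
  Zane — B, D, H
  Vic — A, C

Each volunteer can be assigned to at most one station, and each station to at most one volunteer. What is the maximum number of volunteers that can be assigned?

8

For example, pair Nico→H, Priya→D, Yuki→E, Jordan→B, Kai→C, Finn→F, Sam→G, Vic→A.
The set {Nico, Priya, Yuki, Jordan, Kai, Finn, Sam, Zane} has only 7 neighbours ({B, C, D, E, F, G, H}), so by Hall's theorem at most 8 of the 9 volunteers can be matched.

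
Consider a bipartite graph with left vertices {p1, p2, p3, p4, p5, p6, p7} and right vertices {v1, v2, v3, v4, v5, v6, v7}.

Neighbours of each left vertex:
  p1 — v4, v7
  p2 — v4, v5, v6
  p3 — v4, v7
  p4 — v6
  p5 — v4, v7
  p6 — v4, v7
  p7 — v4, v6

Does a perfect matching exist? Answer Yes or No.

The set {p1, p3, p4, p5, p6, p7} has only 3 neighbours ({v4, v6, v7}), so by Hall's theorem at most 4 of the 7 left vertices can be matched.
Hence no matching covers every left vertex.

No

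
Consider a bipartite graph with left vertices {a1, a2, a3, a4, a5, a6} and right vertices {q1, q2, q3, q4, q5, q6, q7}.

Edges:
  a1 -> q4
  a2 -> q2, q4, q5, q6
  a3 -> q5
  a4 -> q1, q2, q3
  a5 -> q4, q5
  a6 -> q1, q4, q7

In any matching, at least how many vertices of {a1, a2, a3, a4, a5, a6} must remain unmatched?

A valid assignment of size 5: a1→q4, a2→q6, a3→q5, a4→q2, a6→q7.
The set {a1, a3, a5} has only 2 neighbours ({q4, q5}), so by Hall's theorem at most 5 of the 6 left vertices can be matched.
That matches 5 of the 6, leaving 1 unmatched; no matching can do better.

1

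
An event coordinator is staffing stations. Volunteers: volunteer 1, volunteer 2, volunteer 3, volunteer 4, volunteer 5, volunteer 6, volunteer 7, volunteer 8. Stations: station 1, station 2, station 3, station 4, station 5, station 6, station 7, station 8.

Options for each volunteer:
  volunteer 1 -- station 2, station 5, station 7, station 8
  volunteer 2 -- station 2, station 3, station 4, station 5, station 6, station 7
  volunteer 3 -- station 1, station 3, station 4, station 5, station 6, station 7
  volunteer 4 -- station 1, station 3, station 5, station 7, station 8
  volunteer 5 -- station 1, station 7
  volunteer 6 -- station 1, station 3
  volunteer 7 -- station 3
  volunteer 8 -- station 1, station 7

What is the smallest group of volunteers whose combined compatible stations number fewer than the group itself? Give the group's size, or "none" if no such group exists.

4

Take S = {volunteer 5, volunteer 6, volunteer 7, volunteer 8}. Its neighbourhood is {station 1, station 3, station 7}, so |N(S)| = 3 < |S| = 4.
Every subset of size less than 4 has at least as many neighbours as members, so 4 is the minimum.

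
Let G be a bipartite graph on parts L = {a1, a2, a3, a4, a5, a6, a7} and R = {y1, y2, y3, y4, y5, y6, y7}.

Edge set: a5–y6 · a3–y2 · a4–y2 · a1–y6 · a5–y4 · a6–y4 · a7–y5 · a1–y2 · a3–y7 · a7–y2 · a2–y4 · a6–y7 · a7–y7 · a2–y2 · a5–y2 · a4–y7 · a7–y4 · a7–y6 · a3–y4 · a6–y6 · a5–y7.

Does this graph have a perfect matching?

The set {a1, a2, a3, a4, a5, a6} has only 4 neighbours ({y2, y4, y6, y7}), so by Hall's theorem at most 5 of the 7 left vertices can be matched.
Hence no matching covers every left vertex.

No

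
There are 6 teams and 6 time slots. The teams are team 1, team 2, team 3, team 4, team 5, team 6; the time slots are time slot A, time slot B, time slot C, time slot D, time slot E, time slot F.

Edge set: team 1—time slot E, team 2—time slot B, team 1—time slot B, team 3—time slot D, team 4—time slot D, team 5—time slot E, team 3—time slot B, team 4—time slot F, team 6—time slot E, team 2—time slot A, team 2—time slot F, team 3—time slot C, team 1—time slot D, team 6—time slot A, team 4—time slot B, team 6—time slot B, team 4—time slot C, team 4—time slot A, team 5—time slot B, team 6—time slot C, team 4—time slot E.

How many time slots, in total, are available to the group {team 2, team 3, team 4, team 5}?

The union of neighbours of {team 2, team 3, team 4, team 5} is {time slot A, time slot B, time slot C, time slot D, time slot E, time slot F}, which has 6 elements.
Since |N(S)| = 6 ≥ |S| = 4, Hall's condition holds for this subset.

6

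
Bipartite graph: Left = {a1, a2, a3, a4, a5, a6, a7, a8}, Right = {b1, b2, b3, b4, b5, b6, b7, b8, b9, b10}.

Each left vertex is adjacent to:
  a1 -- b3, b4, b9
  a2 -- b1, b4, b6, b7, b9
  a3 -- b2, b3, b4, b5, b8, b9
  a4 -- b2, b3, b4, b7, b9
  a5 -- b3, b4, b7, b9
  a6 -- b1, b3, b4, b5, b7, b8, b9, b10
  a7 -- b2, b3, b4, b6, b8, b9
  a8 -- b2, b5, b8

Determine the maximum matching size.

One maximum matching: a1-b3, a2-b1, a3-b8, a4-b4, a5-b9, a6-b7, a7-b6, a8-b5.
This saturates every left vertex, so 8 is the maximum.

8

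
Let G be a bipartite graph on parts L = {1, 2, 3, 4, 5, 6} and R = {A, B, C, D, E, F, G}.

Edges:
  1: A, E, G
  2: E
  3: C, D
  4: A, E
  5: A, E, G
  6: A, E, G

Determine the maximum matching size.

For example, pair 1–G, 2–E, 3–C, 4–A.
The set {1, 2, 4, 5, 6} has only 3 neighbours ({A, E, G}), so by Hall's theorem at most 4 of the 6 left vertices can be matched.

4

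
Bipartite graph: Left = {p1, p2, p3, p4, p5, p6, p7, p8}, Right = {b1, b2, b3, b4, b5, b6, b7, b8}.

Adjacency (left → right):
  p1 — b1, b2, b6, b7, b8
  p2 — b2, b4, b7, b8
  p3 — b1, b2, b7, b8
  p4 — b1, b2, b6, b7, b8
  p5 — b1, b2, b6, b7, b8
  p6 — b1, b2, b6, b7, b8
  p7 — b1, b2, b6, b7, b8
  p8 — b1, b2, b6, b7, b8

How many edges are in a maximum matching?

6

One maximum matching: p1–b2, p2–b4, p3–b8, p4–b6, p5–b1, p6–b7.
The set {p1, p3, p4, p5, p6, p7, p8} has only 5 neighbours ({b1, b2, b6, b7, b8}), so by Hall's theorem at most 6 of the 8 left vertices can be matched.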